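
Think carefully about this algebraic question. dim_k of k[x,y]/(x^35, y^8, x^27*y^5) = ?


k[x,y]/I, I = (x^35, y^8, x^27*y^5)
Rect: 35x8=280. Corner: (35-27)x(8-5)=24.
dim = 280-24 = 256


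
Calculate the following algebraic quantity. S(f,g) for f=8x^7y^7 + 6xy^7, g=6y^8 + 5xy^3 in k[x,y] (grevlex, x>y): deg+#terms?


LT(f)=8x^7y^7, LT(g)=6y^8
lcm(LM)=x^7y^8
S(f,g) (scaled by 48 to clear denominators) = 6y*f - 8x^7*g = -40x^8y^3 + 36xy^8
2 terms, deg 11.
11+2=13


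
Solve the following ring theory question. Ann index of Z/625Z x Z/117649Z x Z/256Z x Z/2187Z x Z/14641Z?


Exponent = lcm of the cyclic orders; pairwise coprime => product.
5^4*7^6*2^8*3^7*11^4=625*117649*256*2187*14641=602736853229280000


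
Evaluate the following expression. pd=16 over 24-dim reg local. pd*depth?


pd+depth=24
depth=24-16=8
pd*depth=16*8=128


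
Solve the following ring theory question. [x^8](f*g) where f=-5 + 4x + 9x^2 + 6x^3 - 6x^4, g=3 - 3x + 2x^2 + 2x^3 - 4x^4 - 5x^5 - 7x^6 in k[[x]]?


[x^8] = sum a_i*b_j, i+j=8
  9*-7=-63
  6*-5=-30
  -6*-4=24
Sum=-69


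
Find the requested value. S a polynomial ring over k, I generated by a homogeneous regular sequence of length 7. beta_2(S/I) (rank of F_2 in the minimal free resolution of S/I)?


Regular sequence => Koszul complex is the minimal free resolution.
Syz_1 minimally generated by Koszul relations f_i*e_j - f_j*e_i (i<j): mu(Syz_1) = beta_2 = C(m,2) = m(m-1)/2
m=7
7*6/2 = 21


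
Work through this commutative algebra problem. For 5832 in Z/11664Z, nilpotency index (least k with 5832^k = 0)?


5832^k mod 11664:
k=1: 5832
k=2: 0
First zero at k = 2


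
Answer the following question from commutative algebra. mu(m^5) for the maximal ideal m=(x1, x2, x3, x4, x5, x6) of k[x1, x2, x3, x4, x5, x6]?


Graded Nakayama: mu(m^d) = dim_k (m^d/m^(d+1)) = #degree-5 monomials in 6 vars
C(n+d-1,d)=C(10,5)=252


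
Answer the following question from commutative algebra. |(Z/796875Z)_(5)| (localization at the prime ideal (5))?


5-primary part: 796875=5^6*51
Size=5^6=15625


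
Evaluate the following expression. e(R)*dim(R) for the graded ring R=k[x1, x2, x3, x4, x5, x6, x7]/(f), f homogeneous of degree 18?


e(R)=deg(f)=18, dim(R)=7-1=6
e*dim=18*6=108


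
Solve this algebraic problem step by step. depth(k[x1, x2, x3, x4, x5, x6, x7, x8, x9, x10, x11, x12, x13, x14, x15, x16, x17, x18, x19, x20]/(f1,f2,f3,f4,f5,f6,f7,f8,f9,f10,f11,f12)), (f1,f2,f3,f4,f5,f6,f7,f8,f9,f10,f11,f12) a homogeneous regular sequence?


depth(R)=20
depth(R/I)=20-12=8


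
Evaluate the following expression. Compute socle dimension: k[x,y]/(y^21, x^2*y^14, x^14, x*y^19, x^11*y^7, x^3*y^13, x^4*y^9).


Socle = ann(m) = span of standard monomials u with x*u, y*u in I (staircase corners).
Minimal generators: x^14, x^11*y^7, x^4*y^9, x^3*y^13, x^2*y^14, x*y^19, y^21
Corners: y^20, xy^18, x^2y^13, x^3y^12, x^10y^8, x^13y^6
Socle dim=6


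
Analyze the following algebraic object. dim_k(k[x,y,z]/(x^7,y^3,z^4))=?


Basis: x^iy^jz^k, i<7,j<3,k<4
7*3*4=84


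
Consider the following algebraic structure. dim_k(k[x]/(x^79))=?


Basis: 1,x,...,x^78
dim=79


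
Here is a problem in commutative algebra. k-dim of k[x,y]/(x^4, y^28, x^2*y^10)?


k[x,y]/I, I = (x^4, y^28, x^2*y^10)
Rect: 4x28=112. Corner: (4-2)x(28-10)=36.
dim = 112-36 = 76


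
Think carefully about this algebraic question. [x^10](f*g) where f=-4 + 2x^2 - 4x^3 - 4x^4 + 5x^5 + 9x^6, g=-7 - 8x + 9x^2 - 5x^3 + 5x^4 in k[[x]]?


[x^10] = sum a_i*b_j, i+j=10
  9*5=45
Sum=45


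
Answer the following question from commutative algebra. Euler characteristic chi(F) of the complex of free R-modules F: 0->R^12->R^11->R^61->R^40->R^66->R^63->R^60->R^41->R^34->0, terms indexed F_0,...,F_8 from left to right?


chi = sum (-1)^i * rank:
(-1)^0*12=12
(-1)^1*11=-11
(-1)^2*61=61
(-1)^3*40=-40
(-1)^4*66=66
(-1)^5*63=-63
(-1)^6*60=60
(-1)^7*41=-41
(-1)^8*34=34
chi=78


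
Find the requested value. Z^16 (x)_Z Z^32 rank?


rank(M(x)N) = rank(M)*rank(N)
16*32 = 512


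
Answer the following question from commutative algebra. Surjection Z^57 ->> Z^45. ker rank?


rank(ker) = 57-45 = 12


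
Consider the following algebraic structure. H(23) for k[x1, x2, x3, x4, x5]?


C(d+n-1,n-1)=C(27,4)=17550


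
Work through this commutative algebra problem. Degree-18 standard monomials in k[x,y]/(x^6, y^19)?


k[x,y], I = (x^6, y^19), d = 18
Need i < 6 and d-i < 19.
Range: 0 <= i <= 5.
H(18) = 6


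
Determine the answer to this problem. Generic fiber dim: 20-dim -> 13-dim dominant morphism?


dim(fiber)=dim(X)-dim(Y)=20-13=7


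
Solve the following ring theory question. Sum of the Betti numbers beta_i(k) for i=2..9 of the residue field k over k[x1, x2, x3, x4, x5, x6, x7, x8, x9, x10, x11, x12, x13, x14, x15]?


Koszul resolution: beta_i(k)=C(n,i), n=15
C(15,2)=105, C(15,3)=455, C(15,4)=1365, C(15,5)=3003, C(15,6)=5005, C(15,7)=6435, C(15,8)=6435, C(15,9)=5005
Sum=27808


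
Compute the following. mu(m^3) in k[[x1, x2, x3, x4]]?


C(n+d-1,d)=C(6,3)=20


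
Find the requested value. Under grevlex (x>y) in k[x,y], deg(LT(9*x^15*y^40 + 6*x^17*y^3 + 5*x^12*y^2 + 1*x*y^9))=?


LT: 9*x^15*y^40
deg_x=15, deg_y=40
Total=15+40=55


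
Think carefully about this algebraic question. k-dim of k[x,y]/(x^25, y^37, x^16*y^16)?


k[x,y]/I, I = (x^25, y^37, x^16*y^16)
Rect: 25x37=925. Corner: (25-16)x(37-16)=189.
dim = 925-189 = 736


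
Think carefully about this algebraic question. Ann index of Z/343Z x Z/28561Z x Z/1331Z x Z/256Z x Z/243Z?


Exponent = lcm of the cyclic orders; pairwise coprime => product.
7^3*13^4*11^3*2^8*3^5=343*28561*1331*256*243=811132538920704


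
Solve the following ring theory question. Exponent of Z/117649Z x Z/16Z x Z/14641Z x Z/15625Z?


Exponent = lcm of the cyclic orders; pairwise coprime => product.
7^6*2^4*11^4*5^6=117649*16*14641*15625=430624752250000


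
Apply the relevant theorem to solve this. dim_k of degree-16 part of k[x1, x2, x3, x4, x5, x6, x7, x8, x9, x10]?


C(d+n-1,n-1)=C(25,9)=2042975


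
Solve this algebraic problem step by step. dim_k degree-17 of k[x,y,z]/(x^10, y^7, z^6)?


Need i<10, j<7, k<6 with i+j+k=17.
For each i, j ranges over max(0,17-i-5)..min(6,17-i):
  i=0: j in [12,6] -> 0
  i=1: j in [11,6] -> 0
  i=2: j in [10,6] -> 0
  i=3: j in [9,6] -> 0
  i=4: j in [8,6] -> 0
  i=5: j in [7,6] -> 0
  i=6: j in [6,6] -> 1
  i=7: j in [5,6] -> 2
  i=8: j in [4,6] -> 3
  i=9: j in [3,6] -> 4
H(17) = 0+0+0+0+0+0+1+2+3+4 = 10


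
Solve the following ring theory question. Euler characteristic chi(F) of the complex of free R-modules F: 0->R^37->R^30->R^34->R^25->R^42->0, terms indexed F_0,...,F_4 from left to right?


chi = sum (-1)^i * rank:
(-1)^0*37=37
(-1)^1*30=-30
(-1)^2*34=34
(-1)^3*25=-25
(-1)^4*42=42
chi=58


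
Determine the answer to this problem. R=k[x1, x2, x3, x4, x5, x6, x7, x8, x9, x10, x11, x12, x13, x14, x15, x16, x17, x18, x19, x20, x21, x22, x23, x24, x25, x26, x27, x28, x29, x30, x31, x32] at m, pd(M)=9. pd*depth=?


pd+depth=32
depth=32-9=23
pd*depth=9*23=207


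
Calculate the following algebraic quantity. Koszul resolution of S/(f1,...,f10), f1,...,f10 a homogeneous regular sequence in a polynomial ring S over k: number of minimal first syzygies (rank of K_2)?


Regular sequence => Koszul complex is the minimal free resolution.
Syz_1 minimally generated by Koszul relations f_i*e_j - f_j*e_i (i<j): mu(Syz_1) = beta_2 = C(m,2) = m(m-1)/2
m=10
10*9/2 = 45


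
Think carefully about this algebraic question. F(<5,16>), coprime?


gcd(5,16)=1 => F=ab-a-b=5*16-5-16=80-21=59


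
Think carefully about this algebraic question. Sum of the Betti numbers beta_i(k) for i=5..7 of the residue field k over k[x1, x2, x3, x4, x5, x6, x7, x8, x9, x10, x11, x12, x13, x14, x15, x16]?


Koszul resolution: beta_i(k)=C(n,i), n=16
C(16,5)=4368, C(16,6)=8008, C(16,7)=11440
Sum=23816


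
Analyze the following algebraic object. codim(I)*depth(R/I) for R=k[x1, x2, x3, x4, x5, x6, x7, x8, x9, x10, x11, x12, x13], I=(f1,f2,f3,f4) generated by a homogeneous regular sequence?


codim=4, depth=dim(R/I)=13-4=9
Product=4*9=36


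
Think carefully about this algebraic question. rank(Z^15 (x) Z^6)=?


rank(M(x)N) = rank(M)*rank(N)
15*6 = 90


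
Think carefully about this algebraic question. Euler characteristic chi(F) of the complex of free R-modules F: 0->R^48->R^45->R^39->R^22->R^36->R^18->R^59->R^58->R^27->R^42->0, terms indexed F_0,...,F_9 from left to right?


chi = sum (-1)^i * rank:
(-1)^0*48=48
(-1)^1*45=-45
(-1)^2*39=39
(-1)^3*22=-22
(-1)^4*36=36
(-1)^5*18=-18
(-1)^6*59=59
(-1)^7*58=-58
(-1)^8*27=27
(-1)^9*42=-42
chi=24


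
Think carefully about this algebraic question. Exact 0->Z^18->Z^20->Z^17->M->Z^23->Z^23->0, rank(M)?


Alt sum=0:
(-1)^0*18 + (-1)^1*20 + (-1)^2*17 + (-1)^3*? + (-1)^4*23 + (-1)^5*23=0
rank(M)=15


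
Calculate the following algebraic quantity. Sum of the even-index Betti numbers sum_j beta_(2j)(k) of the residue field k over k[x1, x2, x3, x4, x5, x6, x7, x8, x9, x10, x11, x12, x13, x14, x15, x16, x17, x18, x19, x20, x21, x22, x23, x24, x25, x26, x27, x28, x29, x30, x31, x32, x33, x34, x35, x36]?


Koszul resolution: beta_i(k)=C(n,i), n=36
sum_even C(36,i) = 2^(n-1) = 2^35 = 34359738368


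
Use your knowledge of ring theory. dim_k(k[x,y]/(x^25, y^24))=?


Basis: x^i*y^j, i<25, j<24
25*24=600


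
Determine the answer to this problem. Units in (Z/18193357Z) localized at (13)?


Local ring = Z/371293Z.
phi(371293) = 13^4*(13-1) = 342732


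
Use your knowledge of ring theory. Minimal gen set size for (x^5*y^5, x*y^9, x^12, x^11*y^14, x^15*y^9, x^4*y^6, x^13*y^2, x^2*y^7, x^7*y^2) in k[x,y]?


Remove redundant (divisible by others).
x^13*y^2 redundant.
x^11*y^14 redundant.
x^15*y^9 redundant.
Min: x^12, x^7*y^2, x^5*y^5, x^4*y^6, x^2*y^7, x*y^9
Count=6


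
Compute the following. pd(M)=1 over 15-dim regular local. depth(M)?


pd+depth=depth(R)=15
depth=15-1=14


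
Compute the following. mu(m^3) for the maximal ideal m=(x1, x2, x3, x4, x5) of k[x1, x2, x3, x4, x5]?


Graded Nakayama: mu(m^d) = dim_k (m^d/m^(d+1)) = #degree-3 monomials in 5 vars
C(n+d-1,d)=C(7,3)=35


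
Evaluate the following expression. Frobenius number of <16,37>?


gcd(16,37)=1 => F=ab-a-b=16*37-16-37=592-53=539


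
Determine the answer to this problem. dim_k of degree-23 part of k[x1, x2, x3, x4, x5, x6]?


C(d+n-1,n-1)=C(28,5)=98280


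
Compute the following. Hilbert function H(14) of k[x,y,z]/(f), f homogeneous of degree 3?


C(16,2)-C(13,2)=120-78=42


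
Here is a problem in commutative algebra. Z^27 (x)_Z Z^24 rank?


rank(M(x)N) = rank(M)*rank(N)
27*24 = 648


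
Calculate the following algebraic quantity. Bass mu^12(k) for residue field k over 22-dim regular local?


C(n,i)=C(22,12)=646646


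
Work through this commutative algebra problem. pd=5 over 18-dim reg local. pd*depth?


pd+depth=18
depth=18-5=13
pd*depth=5*13=65


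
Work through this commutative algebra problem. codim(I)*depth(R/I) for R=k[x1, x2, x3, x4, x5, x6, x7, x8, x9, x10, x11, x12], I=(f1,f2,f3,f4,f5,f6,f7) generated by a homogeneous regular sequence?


codim=7, depth=dim(R/I)=12-7=5
Product=7*5=35


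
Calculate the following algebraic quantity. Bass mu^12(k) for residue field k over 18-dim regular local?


C(n,i)=C(18,12)=18564


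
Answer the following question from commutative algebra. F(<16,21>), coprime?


gcd(16,21)=1 => F=ab-a-b=16*21-16-21=336-37=299


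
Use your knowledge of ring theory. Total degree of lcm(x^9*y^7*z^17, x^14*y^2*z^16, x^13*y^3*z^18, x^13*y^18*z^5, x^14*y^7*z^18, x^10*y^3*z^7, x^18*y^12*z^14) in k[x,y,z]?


lcm = componentwise max:
x: max(9,14,13,13,14,10,18)=18
y: max(7,2,3,18,7,3,12)=18
z: max(17,16,18,5,18,7,14)=18
Total=18+18+18=54


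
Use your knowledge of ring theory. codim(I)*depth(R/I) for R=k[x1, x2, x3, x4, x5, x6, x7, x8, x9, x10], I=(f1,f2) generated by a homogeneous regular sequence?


codim=2, depth=dim(R/I)=10-2=8
Product=2*8=16


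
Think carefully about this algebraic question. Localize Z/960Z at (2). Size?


2-primary part: 960=2^6*15
Size=2^6=64


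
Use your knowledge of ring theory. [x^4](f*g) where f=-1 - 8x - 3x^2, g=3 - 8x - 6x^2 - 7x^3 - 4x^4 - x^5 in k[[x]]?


[x^4] = sum a_i*b_j, i+j=4
  -1*-4=4
  -8*-7=56
  -3*-6=18
Sum=78


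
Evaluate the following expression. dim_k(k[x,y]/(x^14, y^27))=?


Basis: x^i*y^j, i<14, j<27
14*27=378


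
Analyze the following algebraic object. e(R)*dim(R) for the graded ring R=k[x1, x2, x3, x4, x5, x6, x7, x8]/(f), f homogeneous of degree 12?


e(R)=deg(f)=12, dim(R)=8-1=7
e*dim=12*7=84


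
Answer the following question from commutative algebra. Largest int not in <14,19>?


gcd(14,19)=1 => F=ab-a-b=14*19-14-19=266-33=233


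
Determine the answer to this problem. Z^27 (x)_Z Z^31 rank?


rank(M(x)N) = rank(M)*rank(N)
27*31 = 837


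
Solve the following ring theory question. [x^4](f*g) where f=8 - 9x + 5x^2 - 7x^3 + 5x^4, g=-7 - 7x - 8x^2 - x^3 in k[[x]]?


[x^4] = sum a_i*b_j, i+j=4
  -9*-1=9
  5*-8=-40
  -7*-7=49
  5*-7=-35
Sum=-17


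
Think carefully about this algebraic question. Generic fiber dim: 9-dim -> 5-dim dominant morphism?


dim(fiber)=dim(X)-dim(Y)=9-5=4


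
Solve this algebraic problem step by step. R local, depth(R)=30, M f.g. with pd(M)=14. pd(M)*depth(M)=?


pd+depth=30
depth=30-14=16
pd*depth=14*16=224


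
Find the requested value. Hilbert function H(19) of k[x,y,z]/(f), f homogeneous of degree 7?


C(21,2)-C(14,2)=210-91=119


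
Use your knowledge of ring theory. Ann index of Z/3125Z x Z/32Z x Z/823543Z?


Exponent = lcm of the cyclic orders; pairwise coprime => product.
5^5*2^5*7^7=3125*32*823543=82354300000


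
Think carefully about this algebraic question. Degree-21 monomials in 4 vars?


C(d+n-1,n-1)=C(24,3)=2024


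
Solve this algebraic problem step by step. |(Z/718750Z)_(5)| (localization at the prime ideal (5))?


5-primary part: 718750=5^6*46
Size=5^6=15625


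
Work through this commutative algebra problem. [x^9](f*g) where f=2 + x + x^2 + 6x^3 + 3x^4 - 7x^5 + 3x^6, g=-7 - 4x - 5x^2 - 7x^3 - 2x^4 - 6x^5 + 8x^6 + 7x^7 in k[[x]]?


[x^9] = sum a_i*b_j, i+j=9
  1*7=7
  6*8=48
  3*-6=-18
  -7*-2=14
  3*-7=-21
Sum=30


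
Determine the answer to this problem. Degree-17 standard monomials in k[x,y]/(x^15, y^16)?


k[x,y], I = (x^15, y^16), d = 17
Need i < 15 and d-i < 16.
Range: 2 <= i <= 14.
H(17) = 13


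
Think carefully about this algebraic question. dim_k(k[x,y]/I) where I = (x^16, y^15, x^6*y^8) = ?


k[x,y]/I, I = (x^16, y^15, x^6*y^8)
Rect: 16x15=240. Corner: (16-6)x(15-8)=70.
dim = 240-70 = 170


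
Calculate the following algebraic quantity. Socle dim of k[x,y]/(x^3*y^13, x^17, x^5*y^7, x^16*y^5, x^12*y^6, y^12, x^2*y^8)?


Socle = ann(m) = span of standard monomials u with x*u, y*u in I (staircase corners).
Redundant generators: x^3*y^13
Minimal generators: x^17, x^16*y^5, x^12*y^6, x^5*y^7, x^2*y^8, y^12
Corners: xy^11, x^4y^7, x^11y^6, x^15y^5, x^16y^4
Socle dim=5


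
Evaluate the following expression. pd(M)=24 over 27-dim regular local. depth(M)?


pd+depth=depth(R)=27
depth=27-24=3


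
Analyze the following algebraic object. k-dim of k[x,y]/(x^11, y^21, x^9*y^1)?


k[x,y]/I, I = (x^11, y^21, x^9*y^1)
Rect: 11x21=231. Corner: (11-9)x(21-1)=40.
dim = 231-40 = 191


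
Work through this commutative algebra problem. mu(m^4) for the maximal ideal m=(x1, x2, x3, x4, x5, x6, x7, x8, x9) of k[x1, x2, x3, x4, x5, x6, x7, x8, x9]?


Graded Nakayama: mu(m^d) = dim_k (m^d/m^(d+1)) = #degree-4 monomials in 9 vars
C(n+d-1,d)=C(12,4)=495


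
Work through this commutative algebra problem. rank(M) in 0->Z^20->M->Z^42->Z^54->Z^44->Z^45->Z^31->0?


Alt sum=0:
(-1)^0*20 + (-1)^1*? + (-1)^2*42 + (-1)^3*54 + (-1)^4*44 + (-1)^5*45 + (-1)^6*31=0
rank(M)=38


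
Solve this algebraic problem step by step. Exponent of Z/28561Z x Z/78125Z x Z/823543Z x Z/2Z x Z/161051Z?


Exponent = lcm of the cyclic orders; pairwise coprime => product.
13^4*5^7*7^7*2^1*11^5=28561*78125*823543*2*161051=591892914546214531250


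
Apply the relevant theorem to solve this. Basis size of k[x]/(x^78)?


Basis: 1,x,...,x^77
dim=78


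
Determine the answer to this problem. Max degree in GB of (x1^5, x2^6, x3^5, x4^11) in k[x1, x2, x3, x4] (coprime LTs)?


Pure powers, coprime LTs => already GB.
Degrees: 5, 6, 5, 11
Max=11


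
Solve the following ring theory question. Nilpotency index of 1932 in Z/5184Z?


1932^k mod 5184:
k=1: 1932
k=2: 144
k=3: 3456
k=4: 0
First zero at k = 4


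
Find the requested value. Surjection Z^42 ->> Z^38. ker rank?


rank(ker) = 42-38 = 4


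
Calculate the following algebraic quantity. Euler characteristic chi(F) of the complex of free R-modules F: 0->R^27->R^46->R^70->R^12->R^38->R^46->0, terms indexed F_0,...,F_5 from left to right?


chi = sum (-1)^i * rank:
(-1)^0*27=27
(-1)^1*46=-46
(-1)^2*70=70
(-1)^3*12=-12
(-1)^4*38=38
(-1)^5*46=-46
chi=31


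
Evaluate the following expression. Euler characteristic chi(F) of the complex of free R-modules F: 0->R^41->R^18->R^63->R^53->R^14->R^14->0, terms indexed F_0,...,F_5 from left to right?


chi = sum (-1)^i * rank:
(-1)^0*41=41
(-1)^1*18=-18
(-1)^2*63=63
(-1)^3*53=-53
(-1)^4*14=14
(-1)^5*14=-14
chi=33


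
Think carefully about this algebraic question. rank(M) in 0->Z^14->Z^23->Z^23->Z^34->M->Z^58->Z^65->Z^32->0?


Alt sum=0:
(-1)^0*14 + (-1)^1*23 + (-1)^2*23 + (-1)^3*34 + (-1)^4*? + (-1)^5*58 + (-1)^6*65 + (-1)^7*32=0
rank(M)=45


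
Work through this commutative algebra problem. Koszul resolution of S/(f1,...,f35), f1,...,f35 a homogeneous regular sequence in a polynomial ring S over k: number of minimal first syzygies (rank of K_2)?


Regular sequence => Koszul complex is the minimal free resolution.
Syz_1 minimally generated by Koszul relations f_i*e_j - f_j*e_i (i<j): mu(Syz_1) = beta_2 = C(m,2) = m(m-1)/2
m=35
35*34/2 = 595


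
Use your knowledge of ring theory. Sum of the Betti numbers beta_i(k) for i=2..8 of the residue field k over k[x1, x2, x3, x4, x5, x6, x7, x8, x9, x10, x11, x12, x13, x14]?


Koszul resolution: beta_i(k)=C(n,i), n=14
C(14,2)=91, C(14,3)=364, C(14,4)=1001, C(14,5)=2002, C(14,6)=3003, C(14,7)=3432, C(14,8)=3003
Sum=12896


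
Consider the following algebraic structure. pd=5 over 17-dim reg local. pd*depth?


pd+depth=17
depth=17-5=12
pd*depth=5*12=60


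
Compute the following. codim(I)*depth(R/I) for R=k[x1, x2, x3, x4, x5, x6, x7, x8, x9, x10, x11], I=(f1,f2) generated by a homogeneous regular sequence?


codim=2, depth=dim(R/I)=11-2=9
Product=2*9=18


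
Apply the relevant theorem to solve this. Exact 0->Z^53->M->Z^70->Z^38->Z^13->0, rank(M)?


Alt sum=0:
(-1)^0*53 + (-1)^1*? + (-1)^2*70 + (-1)^3*38 + (-1)^4*13=0
rank(M)=98


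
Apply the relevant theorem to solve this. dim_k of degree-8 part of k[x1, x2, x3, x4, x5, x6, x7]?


C(d+n-1,n-1)=C(14,6)=3003


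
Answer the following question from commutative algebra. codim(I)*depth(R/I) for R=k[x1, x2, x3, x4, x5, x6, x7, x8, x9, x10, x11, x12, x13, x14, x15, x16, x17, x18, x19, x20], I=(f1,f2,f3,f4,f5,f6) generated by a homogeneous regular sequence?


codim=6, depth=dim(R/I)=20-6=14
Product=6*14=84


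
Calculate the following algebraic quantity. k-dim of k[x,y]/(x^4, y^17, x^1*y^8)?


k[x,y]/I, I = (x^4, y^17, x^1*y^8)
Rect: 4x17=68. Corner: (4-1)x(17-8)=27.
dim = 68-27 = 41


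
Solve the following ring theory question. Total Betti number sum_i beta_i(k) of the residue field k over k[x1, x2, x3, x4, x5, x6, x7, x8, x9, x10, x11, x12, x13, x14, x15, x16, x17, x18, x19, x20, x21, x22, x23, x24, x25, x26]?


Koszul resolution: beta_i(k)=C(n,i), n=26
sum_i C(26,i) = 2^26 = 67108864


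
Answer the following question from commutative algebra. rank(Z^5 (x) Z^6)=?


rank(M(x)N) = rank(M)*rank(N)
5*6 = 30


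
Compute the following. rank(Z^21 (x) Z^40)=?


rank(M(x)N) = rank(M)*rank(N)
21*40 = 840


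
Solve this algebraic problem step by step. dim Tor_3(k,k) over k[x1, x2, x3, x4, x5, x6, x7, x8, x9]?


Koszul: C(n,i)=C(9,3)=84


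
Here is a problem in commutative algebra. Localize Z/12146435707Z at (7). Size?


7-primary part: 12146435707=7^10*43
Size=7^10=282475249


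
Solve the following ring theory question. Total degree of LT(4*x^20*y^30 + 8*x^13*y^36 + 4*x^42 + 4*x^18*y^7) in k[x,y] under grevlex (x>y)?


LT: 4*x^20*y^30
deg_x=20, deg_y=30
Total=20+30=50


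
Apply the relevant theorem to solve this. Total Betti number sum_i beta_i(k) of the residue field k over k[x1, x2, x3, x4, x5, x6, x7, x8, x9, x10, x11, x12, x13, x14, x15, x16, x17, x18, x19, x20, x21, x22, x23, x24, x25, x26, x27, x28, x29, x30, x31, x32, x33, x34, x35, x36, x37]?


Koszul resolution: beta_i(k)=C(n,i), n=37
sum_i C(37,i) = 2^37 = 137438953472


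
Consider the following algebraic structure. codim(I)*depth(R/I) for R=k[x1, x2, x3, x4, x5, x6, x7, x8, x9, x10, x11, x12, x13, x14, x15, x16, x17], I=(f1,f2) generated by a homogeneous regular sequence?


codim=2, depth=dim(R/I)=17-2=15
Product=2*15=30


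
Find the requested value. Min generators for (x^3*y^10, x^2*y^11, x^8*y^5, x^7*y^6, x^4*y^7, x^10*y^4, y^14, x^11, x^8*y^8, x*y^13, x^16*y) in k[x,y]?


Remove redundant (divisible by others).
x^16*y redundant.
x^8*y^8 redundant.
Min: x^11, x^10*y^4, x^8*y^5, x^7*y^6, x^4*y^7, x^3*y^10, x^2*y^11, x*y^13, y^14
Count=9


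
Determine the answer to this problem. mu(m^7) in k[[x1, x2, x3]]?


C(n+d-1,d)=C(9,7)=36


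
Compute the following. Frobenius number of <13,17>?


gcd(13,17)=1 => F=ab-a-b=13*17-13-17=221-30=191


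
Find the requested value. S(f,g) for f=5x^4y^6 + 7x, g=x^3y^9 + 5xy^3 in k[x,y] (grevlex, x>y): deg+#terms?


LT(f)=5x^4y^6, LT(g)=x^3y^9
lcm(LM)=x^4y^9
S(f,g) (scaled by 5 to clear denominators) = y^3*f - 5x*g = -25x^2y^3 + 7xy^3
2 terms, deg 5.
5+2=7


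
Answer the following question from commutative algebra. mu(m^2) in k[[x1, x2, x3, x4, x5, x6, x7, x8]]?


C(n+d-1,d)=C(9,2)=36


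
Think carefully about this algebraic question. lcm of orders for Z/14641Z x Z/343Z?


Exponent = lcm of the cyclic orders; pairwise coprime => product.
11^4*7^3=14641*343=5021863


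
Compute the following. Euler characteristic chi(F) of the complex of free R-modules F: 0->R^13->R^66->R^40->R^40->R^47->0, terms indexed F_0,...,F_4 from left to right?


chi = sum (-1)^i * rank:
(-1)^0*13=13
(-1)^1*66=-66
(-1)^2*40=40
(-1)^3*40=-40
(-1)^4*47=47
chi=-6


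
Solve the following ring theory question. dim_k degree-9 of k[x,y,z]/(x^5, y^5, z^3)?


Need i<5, j<5, k<3 with i+j+k=9.
For each i, j ranges over max(0,9-i-2)..min(4,9-i):
  i=0: j in [7,4] -> 0
  i=1: j in [6,4] -> 0
  i=2: j in [5,4] -> 0
  i=3: j in [4,4] -> 1
  i=4: j in [3,4] -> 2
H(9) = 0+0+0+1+2 = 3


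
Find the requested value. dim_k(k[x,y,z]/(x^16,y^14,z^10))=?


Basis: x^iy^jz^k, i<16,j<14,k<10
16*14*10=2240


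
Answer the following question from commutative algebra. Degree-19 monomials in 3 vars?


C(d+n-1,n-1)=C(21,2)=210


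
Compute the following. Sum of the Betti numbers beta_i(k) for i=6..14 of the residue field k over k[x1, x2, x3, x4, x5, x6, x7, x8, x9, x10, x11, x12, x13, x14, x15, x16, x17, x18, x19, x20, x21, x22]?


Koszul resolution: beta_i(k)=C(n,i), n=22
C(22,6)=74613, C(22,7)=170544, C(22,8)=319770, C(22,9)=497420, C(22,10)=646646, C(22,11)=705432, C(22,12)=646646, C(22,13)=497420, C(22,14)=319770
Sum=3878261


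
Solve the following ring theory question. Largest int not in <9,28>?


gcd(9,28)=1 => F=ab-a-b=9*28-9-28=252-37=215


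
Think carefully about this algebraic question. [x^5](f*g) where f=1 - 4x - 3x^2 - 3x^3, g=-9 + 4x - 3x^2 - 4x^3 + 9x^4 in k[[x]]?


[x^5] = sum a_i*b_j, i+j=5
  -4*9=-36
  -3*-4=12
  -3*-3=9
Sum=-15


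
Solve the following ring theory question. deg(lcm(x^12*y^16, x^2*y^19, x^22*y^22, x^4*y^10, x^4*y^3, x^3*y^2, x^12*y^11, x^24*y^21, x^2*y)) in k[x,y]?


lcm = componentwise max:
x: max(12,2,22,4,4,3,12,24,2)=24
y: max(16,19,22,10,3,2,11,21,1)=22
Total=24+22=46


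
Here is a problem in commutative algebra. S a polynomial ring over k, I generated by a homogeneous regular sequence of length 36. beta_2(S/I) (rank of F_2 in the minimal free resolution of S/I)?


Regular sequence => Koszul complex is the minimal free resolution.
Syz_1 minimally generated by Koszul relations f_i*e_j - f_j*e_i (i<j): mu(Syz_1) = beta_2 = C(m,2) = m(m-1)/2
m=36
36*35/2 = 630


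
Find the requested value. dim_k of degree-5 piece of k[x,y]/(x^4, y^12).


k[x,y], I = (x^4, y^12), d = 5
Need i < 4 and d-i < 12.
Range: 0 <= i <= 3.
H(5) = 4


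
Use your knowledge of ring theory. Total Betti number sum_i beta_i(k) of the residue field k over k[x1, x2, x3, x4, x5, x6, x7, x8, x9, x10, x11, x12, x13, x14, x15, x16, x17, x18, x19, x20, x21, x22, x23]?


Koszul resolution: beta_i(k)=C(n,i), n=23
sum_i C(23,i) = 2^23 = 8388608


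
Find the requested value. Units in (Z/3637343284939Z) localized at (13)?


Local ring = Z/10604499373Z.
phi(10604499373) = 13^8*(13-1) = 9788768652


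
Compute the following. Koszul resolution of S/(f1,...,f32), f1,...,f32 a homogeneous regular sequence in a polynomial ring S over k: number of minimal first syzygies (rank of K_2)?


Regular sequence => Koszul complex is the minimal free resolution.
Syz_1 minimally generated by Koszul relations f_i*e_j - f_j*e_i (i<j): mu(Syz_1) = beta_2 = C(m,2) = m(m-1)/2
m=32
32*31/2 = 496


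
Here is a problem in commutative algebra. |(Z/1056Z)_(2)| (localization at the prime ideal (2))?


2-primary part: 1056=2^5*33
Size=2^5=32


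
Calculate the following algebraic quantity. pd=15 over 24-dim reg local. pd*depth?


pd+depth=24
depth=24-15=9
pd*depth=15*9=135


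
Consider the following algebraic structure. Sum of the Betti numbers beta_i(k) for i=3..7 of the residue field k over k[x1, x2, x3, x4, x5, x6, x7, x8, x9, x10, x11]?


Koszul resolution: beta_i(k)=C(n,i), n=11
C(11,3)=165, C(11,4)=330, C(11,5)=462, C(11,6)=462, C(11,7)=330
Sum=1749


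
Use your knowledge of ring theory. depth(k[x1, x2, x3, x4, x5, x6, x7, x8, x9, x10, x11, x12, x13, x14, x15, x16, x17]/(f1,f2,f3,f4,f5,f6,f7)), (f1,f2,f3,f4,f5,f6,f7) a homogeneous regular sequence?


depth(R)=17
depth(R/I)=17-7=10


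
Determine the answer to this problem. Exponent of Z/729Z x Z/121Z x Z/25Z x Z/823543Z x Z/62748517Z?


Exponent = lcm of the cyclic orders; pairwise coprime => product.
3^6*11^2*5^2*7^7*13^7=729*121*25*823543*62748517=113957431891222394475


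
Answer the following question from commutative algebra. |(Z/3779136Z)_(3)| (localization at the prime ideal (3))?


3-primary part: 3779136=3^10*64
Size=3^10=59049


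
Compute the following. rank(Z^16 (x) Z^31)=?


rank(M(x)N) = rank(M)*rank(N)
16*31 = 496


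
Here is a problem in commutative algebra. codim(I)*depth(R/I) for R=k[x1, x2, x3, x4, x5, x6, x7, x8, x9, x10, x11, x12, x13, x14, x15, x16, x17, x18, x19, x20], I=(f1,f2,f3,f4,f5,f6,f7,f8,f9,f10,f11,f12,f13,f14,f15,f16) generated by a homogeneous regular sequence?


codim=16, depth=dim(R/I)=20-16=4
Product=16*4=64


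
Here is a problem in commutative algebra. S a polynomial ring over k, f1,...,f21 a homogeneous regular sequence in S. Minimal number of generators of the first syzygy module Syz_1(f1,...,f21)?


Regular sequence => Koszul complex is the minimal free resolution.
Syz_1 minimally generated by Koszul relations f_i*e_j - f_j*e_i (i<j): mu(Syz_1) = beta_2 = C(m,2) = m(m-1)/2
m=21
21*20/2 = 210


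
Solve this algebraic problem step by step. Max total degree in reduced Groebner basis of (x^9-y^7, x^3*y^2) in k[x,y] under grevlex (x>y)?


LT(f1)=x^9, LT(f2)=x^3y^2, lcm=x^9y^2
S(f1,f2) = y^2*f1 - x^6*f2 = -y^9
Reduced GB = {f1, f2, y^9}; degrees 9, 5, 9
Max = 9


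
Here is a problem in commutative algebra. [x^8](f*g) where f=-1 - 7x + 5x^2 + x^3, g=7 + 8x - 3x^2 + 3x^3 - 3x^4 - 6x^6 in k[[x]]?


[x^8] = sum a_i*b_j, i+j=8
  5*-6=-30
Sum=-30


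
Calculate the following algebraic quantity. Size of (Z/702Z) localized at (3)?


3-primary part: 702=3^3*26
Size=3^3=27


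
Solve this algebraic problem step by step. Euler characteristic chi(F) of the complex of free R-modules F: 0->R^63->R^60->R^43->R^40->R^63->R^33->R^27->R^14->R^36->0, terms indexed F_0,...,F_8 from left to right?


chi = sum (-1)^i * rank:
(-1)^0*63=63
(-1)^1*60=-60
(-1)^2*43=43
(-1)^3*40=-40
(-1)^4*63=63
(-1)^5*33=-33
(-1)^6*27=27
(-1)^7*14=-14
(-1)^8*36=36
chi=85


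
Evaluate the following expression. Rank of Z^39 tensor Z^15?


rank(M(x)N) = rank(M)*rank(N)
39*15 = 585


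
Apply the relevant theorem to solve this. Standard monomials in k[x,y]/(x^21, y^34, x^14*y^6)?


k[x,y]/I, I = (x^21, y^34, x^14*y^6)
Rect: 21x34=714. Corner: (21-14)x(34-6)=196.
dim = 714-196 = 518


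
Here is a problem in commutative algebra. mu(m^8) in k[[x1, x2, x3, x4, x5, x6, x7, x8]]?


C(n+d-1,d)=C(15,8)=6435


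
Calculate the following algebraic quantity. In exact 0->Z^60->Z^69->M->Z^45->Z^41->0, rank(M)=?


Alt sum=0:
(-1)^0*60 + (-1)^1*69 + (-1)^2*? + (-1)^3*45 + (-1)^4*41=0
rank(M)=13


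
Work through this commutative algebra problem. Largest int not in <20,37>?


gcd(20,37)=1 => F=ab-a-b=20*37-20-37=740-57=683


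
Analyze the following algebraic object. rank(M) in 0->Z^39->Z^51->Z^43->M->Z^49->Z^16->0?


Alt sum=0:
(-1)^0*39 + (-1)^1*51 + (-1)^2*43 + (-1)^3*? + (-1)^4*49 + (-1)^5*16=0
rank(M)=64


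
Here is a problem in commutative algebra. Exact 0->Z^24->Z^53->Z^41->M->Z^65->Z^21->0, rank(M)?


Alt sum=0:
(-1)^0*24 + (-1)^1*53 + (-1)^2*41 + (-1)^3*? + (-1)^4*65 + (-1)^5*21=0
rank(M)=56


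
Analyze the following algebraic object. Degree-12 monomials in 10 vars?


C(d+n-1,n-1)=C(21,9)=293930


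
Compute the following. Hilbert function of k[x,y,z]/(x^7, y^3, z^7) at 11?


Need i<7, j<3, k<7 with i+j+k=11.
For each i, j ranges over max(0,11-i-6)..min(2,11-i):
  i=0: j in [5,2] -> 0
  i=1: j in [4,2] -> 0
  i=2: j in [3,2] -> 0
  i=3: j in [2,2] -> 1
  i=4: j in [1,2] -> 2
  i=5: j in [0,2] -> 3
  i=6: j in [0,2] -> 3
H(11) = 0+0+0+1+2+3+3 = 9


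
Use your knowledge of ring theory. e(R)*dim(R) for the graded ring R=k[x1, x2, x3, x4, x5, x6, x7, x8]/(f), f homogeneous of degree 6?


e(R)=deg(f)=6, dim(R)=8-1=7
e*dim=6*7=42


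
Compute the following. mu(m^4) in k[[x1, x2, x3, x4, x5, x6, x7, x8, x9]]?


C(n+d-1,d)=C(12,4)=495


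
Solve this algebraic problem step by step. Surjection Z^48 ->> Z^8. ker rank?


rank(ker) = 48-8 = 40


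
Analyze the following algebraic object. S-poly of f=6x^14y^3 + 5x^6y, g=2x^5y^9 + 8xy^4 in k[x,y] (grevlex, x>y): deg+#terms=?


LT(f)=6x^14y^3, LT(g)=2x^5y^9
lcm(LM)=x^14y^9
S(f,g) (scaled by 12 to clear denominators) = 2y^6*f - 6x^9*g = -48x^10y^4 + 10x^6y^7
2 terms, deg 14.
14+2=16


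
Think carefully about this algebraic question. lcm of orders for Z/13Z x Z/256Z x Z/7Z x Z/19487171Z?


Exponent = lcm of the cyclic orders; pairwise coprime => product.
13^1*2^8*7^1*11^7=13*256*7*19487171=453973135616


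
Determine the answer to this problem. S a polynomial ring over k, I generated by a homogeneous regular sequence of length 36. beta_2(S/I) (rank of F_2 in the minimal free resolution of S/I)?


Regular sequence => Koszul complex is the minimal free resolution.
Syz_1 minimally generated by Koszul relations f_i*e_j - f_j*e_i (i<j): mu(Syz_1) = beta_2 = C(m,2) = m(m-1)/2
m=36
36*35/2 = 630


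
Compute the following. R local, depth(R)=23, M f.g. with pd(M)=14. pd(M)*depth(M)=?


pd+depth=23
depth=23-14=9
pd*depth=14*9=126


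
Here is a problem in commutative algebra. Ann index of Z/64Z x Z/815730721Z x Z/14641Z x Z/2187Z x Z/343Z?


Exponent = lcm of the cyclic orders; pairwise coprime => product.
2^6*13^8*11^4*3^7*7^3=64*815730721*14641*2187*343=573377221991827116864


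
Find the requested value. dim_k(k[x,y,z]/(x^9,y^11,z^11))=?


Basis: x^iy^jz^k, i<9,j<11,k<11
9*11*11=1089


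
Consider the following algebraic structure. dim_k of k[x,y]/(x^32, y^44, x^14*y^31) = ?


k[x,y]/I, I = (x^32, y^44, x^14*y^31)
Rect: 32x44=1408. Corner: (32-14)x(44-31)=234.
dim = 1408-234 = 1174


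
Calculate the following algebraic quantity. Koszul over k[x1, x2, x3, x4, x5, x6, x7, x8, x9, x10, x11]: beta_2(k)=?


C(n,i)=C(11,2)=55


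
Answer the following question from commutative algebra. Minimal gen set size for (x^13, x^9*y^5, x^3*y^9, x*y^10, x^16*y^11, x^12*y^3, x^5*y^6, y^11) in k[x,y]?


Remove redundant (divisible by others).
x^16*y^11 redundant.
Min: x^13, x^12*y^3, x^9*y^5, x^5*y^6, x^3*y^9, x*y^10, y^11
Count=7


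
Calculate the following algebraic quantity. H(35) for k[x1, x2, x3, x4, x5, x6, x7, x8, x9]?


C(d+n-1,n-1)=C(43,8)=145008513


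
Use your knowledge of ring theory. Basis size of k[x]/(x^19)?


Basis: 1,x,...,x^18
dim=19


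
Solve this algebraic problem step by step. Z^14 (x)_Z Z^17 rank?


rank(M(x)N) = rank(M)*rank(N)
14*17 = 238


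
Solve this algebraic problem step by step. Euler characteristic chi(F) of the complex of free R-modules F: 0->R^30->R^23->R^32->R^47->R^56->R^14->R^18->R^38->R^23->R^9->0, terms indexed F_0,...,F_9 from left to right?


chi = sum (-1)^i * rank:
(-1)^0*30=30
(-1)^1*23=-23
(-1)^2*32=32
(-1)^3*47=-47
(-1)^4*56=56
(-1)^5*14=-14
(-1)^6*18=18
(-1)^7*38=-38
(-1)^8*23=23
(-1)^9*9=-9
chi=28


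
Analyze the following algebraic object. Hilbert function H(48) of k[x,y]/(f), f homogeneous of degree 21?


H(t)=d for t>=d-1.
d=21, t=48
H(48)=21


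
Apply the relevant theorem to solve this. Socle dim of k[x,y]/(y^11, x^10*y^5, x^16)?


Socle = ann(m) = span of standard monomials u with x*u, y*u in I (staircase corners).
Minimal generators: x^16, x^10*y^5, y^11
Corners: x^9y^10, x^15y^4
Socle dim=2


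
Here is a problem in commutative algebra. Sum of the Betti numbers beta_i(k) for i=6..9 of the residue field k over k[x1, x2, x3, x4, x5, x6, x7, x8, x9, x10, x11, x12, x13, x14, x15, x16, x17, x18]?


Koszul resolution: beta_i(k)=C(n,i), n=18
C(18,6)=18564, C(18,7)=31824, C(18,8)=43758, C(18,9)=48620
Sum=142766


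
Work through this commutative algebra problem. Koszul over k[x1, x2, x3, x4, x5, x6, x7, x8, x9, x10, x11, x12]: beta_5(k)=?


C(n,i)=C(12,5)=792


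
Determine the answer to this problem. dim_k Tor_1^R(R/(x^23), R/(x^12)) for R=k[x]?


Tor_1(R/I,R/J)=(I cap J)/IJ=(x^23)/(x^35)
dim=35-23=min(23,12)=12


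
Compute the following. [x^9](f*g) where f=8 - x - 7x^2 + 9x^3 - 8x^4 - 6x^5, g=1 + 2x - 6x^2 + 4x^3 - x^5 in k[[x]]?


[x^9] = sum a_i*b_j, i+j=9
  -8*-1=8
Sum=8


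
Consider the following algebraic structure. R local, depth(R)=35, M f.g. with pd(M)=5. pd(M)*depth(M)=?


pd+depth=35
depth=35-5=30
pd*depth=5*30=150


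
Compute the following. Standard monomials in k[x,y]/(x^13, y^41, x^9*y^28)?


k[x,y]/I, I = (x^13, y^41, x^9*y^28)
Rect: 13x41=533. Corner: (13-9)x(41-28)=52.
dim = 533-52 = 481


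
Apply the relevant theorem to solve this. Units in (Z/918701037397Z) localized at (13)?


Local ring = Z/62748517Z.
phi(62748517) = 13^6*(13-1) = 57921708


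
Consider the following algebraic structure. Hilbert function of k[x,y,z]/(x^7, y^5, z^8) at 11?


Need i<7, j<5, k<8 with i+j+k=11.
For each i, j ranges over max(0,11-i-7)..min(4,11-i):
  i=0: j in [4,4] -> 1
  i=1: j in [3,4] -> 2
  i=2: j in [2,4] -> 3
  i=3: j in [1,4] -> 4
  i=4: j in [0,4] -> 5
  i=5: j in [0,4] -> 5
  i=6: j in [0,4] -> 5
H(11) = 1+2+3+4+5+5+5 = 25


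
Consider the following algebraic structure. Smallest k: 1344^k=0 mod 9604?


1344^k mod 9604:
k=1: 1344
k=2: 784
k=3: 6860
k=4: 0
First zero at k = 4


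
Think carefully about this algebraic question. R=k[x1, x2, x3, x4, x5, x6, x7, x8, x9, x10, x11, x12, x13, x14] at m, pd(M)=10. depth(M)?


pd+depth=depth(R)=14
depth=14-10=4


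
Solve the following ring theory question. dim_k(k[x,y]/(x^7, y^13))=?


Basis: x^i*y^j, i<7, j<13
7*13=91


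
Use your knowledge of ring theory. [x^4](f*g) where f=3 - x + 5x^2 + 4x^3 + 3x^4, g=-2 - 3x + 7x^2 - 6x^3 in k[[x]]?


[x^4] = sum a_i*b_j, i+j=4
  -1*-6=6
  5*7=35
  4*-3=-12
  3*-2=-6
Sum=23


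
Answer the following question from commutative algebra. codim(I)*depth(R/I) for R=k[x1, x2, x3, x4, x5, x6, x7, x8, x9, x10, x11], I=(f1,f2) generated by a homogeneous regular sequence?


codim=2, depth=dim(R/I)=11-2=9
Product=2*9=18


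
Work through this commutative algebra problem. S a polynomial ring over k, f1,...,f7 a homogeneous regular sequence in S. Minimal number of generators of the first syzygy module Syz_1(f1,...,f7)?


Regular sequence => Koszul complex is the minimal free resolution.
Syz_1 minimally generated by Koszul relations f_i*e_j - f_j*e_i (i<j): mu(Syz_1) = beta_2 = C(m,2) = m(m-1)/2
m=7
7*6/2 = 21


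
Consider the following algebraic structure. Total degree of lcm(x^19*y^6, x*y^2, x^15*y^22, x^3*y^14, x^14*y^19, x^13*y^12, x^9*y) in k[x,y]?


lcm = componentwise max:
x: max(19,1,15,3,14,13,9)=19
y: max(6,2,22,14,19,12,1)=22
Total=19+22=41


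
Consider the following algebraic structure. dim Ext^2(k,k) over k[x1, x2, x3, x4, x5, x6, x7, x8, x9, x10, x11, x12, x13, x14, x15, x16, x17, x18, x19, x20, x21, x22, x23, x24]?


C(n,i)=C(24,2)=276


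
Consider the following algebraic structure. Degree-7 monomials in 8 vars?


C(d+n-1,n-1)=C(14,7)=3432


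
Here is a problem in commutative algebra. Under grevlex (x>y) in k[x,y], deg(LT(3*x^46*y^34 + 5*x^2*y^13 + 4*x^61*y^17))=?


LT: 3*x^46*y^34
deg_x=46, deg_y=34
Total=46+34=80


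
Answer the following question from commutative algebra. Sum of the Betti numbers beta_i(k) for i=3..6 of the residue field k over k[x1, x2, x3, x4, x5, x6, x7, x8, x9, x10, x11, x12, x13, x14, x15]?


Koszul resolution: beta_i(k)=C(n,i), n=15
C(15,3)=455, C(15,4)=1365, C(15,5)=3003, C(15,6)=5005
Sum=9828


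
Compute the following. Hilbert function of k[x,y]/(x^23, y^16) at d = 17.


k[x,y], I = (x^23, y^16), d = 17
Need i < 23 and d-i < 16.
Range: 2 <= i <= 17.
H(17) = 16


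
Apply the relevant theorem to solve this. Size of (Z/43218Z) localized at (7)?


7-primary part: 43218=7^4*18
Size=7^4=2401


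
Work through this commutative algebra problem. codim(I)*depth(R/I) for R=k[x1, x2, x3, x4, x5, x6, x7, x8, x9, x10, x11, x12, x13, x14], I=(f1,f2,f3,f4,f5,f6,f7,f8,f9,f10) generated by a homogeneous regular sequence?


codim=10, depth=dim(R/I)=14-10=4
Product=10*4=40


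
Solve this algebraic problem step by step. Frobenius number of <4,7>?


gcd(4,7)=1 => F=ab-a-b=4*7-4-7=28-11=17


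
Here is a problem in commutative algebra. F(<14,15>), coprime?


gcd(14,15)=1 => F=ab-a-b=14*15-14-15=210-29=181


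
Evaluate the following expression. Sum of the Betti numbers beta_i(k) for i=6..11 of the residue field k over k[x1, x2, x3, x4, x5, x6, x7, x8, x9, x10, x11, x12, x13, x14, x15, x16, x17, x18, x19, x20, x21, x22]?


Koszul resolution: beta_i(k)=C(n,i), n=22
C(22,6)=74613, C(22,7)=170544, C(22,8)=319770, C(22,9)=497420, C(22,10)=646646, C(22,11)=705432
Sum=2414425


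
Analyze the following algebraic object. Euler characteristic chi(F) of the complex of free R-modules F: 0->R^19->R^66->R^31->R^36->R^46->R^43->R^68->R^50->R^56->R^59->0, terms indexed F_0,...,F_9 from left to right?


chi = sum (-1)^i * rank:
(-1)^0*19=19
(-1)^1*66=-66
(-1)^2*31=31
(-1)^3*36=-36
(-1)^4*46=46
(-1)^5*43=-43
(-1)^6*68=68
(-1)^7*50=-50
(-1)^8*56=56
(-1)^9*59=-59
chi=-34
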